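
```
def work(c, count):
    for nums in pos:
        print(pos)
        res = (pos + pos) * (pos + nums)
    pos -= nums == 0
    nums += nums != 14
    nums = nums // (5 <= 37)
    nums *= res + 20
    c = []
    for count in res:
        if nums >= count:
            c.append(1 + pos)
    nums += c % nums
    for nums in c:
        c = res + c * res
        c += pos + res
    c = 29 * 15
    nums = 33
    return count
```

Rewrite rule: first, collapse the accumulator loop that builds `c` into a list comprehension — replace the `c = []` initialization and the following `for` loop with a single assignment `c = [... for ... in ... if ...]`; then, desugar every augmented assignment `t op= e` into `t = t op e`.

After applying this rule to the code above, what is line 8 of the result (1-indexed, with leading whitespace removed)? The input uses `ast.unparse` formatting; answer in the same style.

Transformed code:
def work(c, count):
    for nums in pos:
        print(pos)
        res = (pos + pos) * (pos + nums)
    pos = pos - (nums == 0)
    nums = nums + (nums != 14)
    nums = nums // (5 <= 37)
    nums = nums * (res + 20)
    c = [1 + pos for count in res if nums >= count]
    nums = nums + c % nums
    for nums in c:
        c = res + c * res
        c = c + (pos + res)
    c = 29 * 15
    nums = 33
    return count

nums = nums * (res + 20)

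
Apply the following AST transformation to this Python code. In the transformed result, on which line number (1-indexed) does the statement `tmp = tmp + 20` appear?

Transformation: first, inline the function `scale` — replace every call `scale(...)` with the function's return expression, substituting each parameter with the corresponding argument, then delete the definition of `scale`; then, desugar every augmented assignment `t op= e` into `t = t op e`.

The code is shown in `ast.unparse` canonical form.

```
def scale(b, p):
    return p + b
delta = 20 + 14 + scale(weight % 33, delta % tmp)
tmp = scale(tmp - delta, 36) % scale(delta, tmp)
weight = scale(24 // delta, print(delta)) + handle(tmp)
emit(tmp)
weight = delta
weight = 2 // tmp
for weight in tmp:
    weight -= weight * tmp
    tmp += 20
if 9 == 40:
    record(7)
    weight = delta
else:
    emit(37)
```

9

Transformed code:
delta = 20 + 14 + (delta % tmp + weight % 33)
tmp = (36 + (tmp - delta)) % (tmp + delta)
weight = print(delta) + 24 // delta + handle(tmp)
emit(tmp)
weight = delta
weight = 2 // tmp
for weight in tmp:
    weight = weight - weight * tmp
    tmp = tmp + 20
if 9 == 40:
    record(7)
    weight = delta
else:
    emit(37)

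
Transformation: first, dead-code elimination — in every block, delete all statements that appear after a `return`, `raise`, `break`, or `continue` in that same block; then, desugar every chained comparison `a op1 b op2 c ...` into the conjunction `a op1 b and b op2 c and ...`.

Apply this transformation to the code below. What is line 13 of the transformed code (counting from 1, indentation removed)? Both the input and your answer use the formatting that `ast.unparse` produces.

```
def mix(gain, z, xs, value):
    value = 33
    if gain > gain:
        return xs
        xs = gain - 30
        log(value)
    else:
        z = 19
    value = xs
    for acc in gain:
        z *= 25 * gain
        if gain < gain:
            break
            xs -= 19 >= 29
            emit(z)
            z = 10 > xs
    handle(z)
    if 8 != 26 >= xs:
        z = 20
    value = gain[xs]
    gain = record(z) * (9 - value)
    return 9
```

Transformed code:
def mix(gain, z, xs, value):
    value = 33
    if gain > gain:
        return xs
    else:
        z = 19
    value = xs
    for acc in gain:
        z *= 25 * gain
        if gain < gain:
            break
    handle(z)
    if 8 != 26 and 26 >= xs:
        z = 20
    value = gain[xs]
    gain = record(z) * (9 - value)
    return 9

if 8 != 26 and 26 >= xs:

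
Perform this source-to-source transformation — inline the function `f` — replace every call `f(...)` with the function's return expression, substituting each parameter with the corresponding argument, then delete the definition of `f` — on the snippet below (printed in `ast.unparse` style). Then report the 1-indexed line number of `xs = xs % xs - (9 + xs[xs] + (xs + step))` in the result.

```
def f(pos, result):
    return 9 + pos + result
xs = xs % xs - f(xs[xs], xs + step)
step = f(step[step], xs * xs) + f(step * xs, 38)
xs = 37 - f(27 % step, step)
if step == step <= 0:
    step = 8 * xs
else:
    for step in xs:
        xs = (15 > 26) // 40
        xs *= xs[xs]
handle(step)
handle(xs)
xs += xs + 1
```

Transformed code:
xs = xs % xs - (9 + xs[xs] + (xs + step))
step = 9 + step[step] + xs * xs + (9 + step * xs + 38)
xs = 37 - (9 + 27 % step + step)
if step == step <= 0:
    step = 8 * xs
else:
    for step in xs:
        xs = (15 > 26) // 40
        xs *= xs[xs]
handle(step)
handle(xs)
xs += xs + 1

1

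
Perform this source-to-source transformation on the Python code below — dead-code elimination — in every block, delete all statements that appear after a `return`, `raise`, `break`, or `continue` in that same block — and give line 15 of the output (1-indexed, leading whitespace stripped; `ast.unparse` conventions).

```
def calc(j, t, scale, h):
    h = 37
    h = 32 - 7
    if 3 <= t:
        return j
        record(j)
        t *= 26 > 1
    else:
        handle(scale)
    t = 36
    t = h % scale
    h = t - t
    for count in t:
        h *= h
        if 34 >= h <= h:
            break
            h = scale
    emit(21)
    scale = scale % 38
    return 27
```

emit(21)

Transformed code:
def calc(j, t, scale, h):
    h = 37
    h = 32 - 7
    if 3 <= t:
        return j
    else:
        handle(scale)
    t = 36
    t = h % scale
    h = t - t
    for count in t:
        h *= h
        if 34 >= h <= h:
            break
    emit(21)
    scale = scale % 38
    return 27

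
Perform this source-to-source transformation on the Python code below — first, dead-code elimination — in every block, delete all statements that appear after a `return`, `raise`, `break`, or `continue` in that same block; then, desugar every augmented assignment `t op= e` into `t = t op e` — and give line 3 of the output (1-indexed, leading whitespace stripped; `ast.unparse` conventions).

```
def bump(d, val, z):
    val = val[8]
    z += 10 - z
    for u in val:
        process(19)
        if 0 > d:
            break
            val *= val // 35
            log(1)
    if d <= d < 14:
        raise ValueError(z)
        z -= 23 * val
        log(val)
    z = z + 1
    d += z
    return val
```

z = z + (10 - z)

Transformed code:
def bump(d, val, z):
    val = val[8]
    z = z + (10 - z)
    for u in val:
        process(19)
        if 0 > d:
            break
    if d <= d < 14:
        raise ValueError(z)
    z = z + 1
    d = d + z
    return val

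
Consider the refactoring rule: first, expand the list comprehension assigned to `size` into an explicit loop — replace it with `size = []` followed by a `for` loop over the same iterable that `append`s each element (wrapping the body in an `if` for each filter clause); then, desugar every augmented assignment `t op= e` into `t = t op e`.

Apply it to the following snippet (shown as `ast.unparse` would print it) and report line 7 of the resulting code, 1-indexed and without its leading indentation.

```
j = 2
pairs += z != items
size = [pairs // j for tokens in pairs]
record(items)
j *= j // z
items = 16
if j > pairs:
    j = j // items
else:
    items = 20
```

j = j * (j // z)

Transformed code:
j = 2
pairs = pairs + (z != items)
size = []
for tokens in pairs:
    size.append(pairs // j)
record(items)
j = j * (j // z)
items = 16
if j > pairs:
    j = j // items
else:
    items = 20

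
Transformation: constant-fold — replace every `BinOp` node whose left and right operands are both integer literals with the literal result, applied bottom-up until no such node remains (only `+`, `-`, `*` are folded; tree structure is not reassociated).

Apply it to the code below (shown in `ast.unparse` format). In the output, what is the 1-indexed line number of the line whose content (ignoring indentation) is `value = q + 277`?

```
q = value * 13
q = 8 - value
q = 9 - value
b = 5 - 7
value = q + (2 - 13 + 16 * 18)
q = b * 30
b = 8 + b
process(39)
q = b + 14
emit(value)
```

Transformed code:
q = value * 13
q = 8 - value
q = 9 - value
b = -2
value = q + 277
q = b * 30
b = 8 + b
process(39)
q = b + 14
emit(value)

5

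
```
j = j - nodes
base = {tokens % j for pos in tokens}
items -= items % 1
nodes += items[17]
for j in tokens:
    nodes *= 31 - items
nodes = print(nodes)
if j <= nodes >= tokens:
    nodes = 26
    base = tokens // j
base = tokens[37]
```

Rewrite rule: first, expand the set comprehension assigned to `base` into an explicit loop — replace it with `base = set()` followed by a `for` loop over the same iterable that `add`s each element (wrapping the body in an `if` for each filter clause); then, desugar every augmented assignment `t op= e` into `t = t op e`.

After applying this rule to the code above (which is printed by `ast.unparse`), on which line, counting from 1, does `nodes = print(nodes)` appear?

Transformed code:
j = j - nodes
base = set()
for pos in tokens:
    base.add(tokens % j)
items = items - items % 1
nodes = nodes + items[17]
for j in tokens:
    nodes = nodes * (31 - items)
nodes = print(nodes)
if j <= nodes >= tokens:
    nodes = 26
    base = tokens // j
base = tokens[37]

9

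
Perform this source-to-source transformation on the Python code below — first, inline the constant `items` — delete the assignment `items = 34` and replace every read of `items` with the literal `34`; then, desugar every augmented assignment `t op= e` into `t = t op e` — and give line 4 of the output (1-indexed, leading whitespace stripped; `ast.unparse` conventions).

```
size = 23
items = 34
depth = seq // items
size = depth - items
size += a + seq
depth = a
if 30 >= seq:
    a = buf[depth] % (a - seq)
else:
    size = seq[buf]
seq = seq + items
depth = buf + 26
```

Transformed code:
size = 23
depth = seq // 34
size = depth - 34
size = size + (a + seq)
depth = a
if 30 >= seq:
    a = buf[depth] % (a - seq)
else:
    size = seq[buf]
seq = seq + 34
depth = buf + 26

size = size + (a + seq)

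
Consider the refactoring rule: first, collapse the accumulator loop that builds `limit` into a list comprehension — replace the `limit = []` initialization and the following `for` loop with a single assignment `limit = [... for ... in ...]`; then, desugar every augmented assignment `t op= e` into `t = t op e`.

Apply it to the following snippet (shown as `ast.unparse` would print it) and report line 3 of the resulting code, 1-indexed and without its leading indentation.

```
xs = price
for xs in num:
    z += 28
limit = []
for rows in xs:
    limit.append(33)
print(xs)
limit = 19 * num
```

z = z + 28

Transformed code:
xs = price
for xs in num:
    z = z + 28
limit = [33 for rows in xs]
print(xs)
limit = 19 * num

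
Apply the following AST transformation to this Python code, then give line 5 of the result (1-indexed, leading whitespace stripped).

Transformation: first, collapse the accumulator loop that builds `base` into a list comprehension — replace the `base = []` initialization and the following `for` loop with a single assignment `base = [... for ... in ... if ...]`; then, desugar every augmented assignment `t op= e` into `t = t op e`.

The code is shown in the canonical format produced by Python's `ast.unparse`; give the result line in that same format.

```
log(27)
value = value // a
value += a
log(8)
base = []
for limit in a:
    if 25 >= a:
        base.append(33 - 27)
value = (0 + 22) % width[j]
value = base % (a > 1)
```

base = [33 - 27 for limit in a if 25 >= a]

Transformed code:
log(27)
value = value // a
value = value + a
log(8)
base = [33 - 27 for limit in a if 25 >= a]
value = (0 + 22) % width[j]
value = base % (a > 1)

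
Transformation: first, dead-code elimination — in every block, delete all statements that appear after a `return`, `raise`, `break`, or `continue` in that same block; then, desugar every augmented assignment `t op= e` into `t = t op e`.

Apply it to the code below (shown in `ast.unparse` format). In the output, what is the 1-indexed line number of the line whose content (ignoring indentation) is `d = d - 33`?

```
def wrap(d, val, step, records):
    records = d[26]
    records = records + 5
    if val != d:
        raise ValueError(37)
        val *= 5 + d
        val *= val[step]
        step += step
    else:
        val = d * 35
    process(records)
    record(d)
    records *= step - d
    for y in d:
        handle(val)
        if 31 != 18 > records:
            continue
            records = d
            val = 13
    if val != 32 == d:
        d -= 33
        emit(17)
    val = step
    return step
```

Transformed code:
def wrap(d, val, step, records):
    records = d[26]
    records = records + 5
    if val != d:
        raise ValueError(37)
    else:
        val = d * 35
    process(records)
    record(d)
    records = records * (step - d)
    for y in d:
        handle(val)
        if 31 != 18 > records:
            continue
    if val != 32 == d:
        d = d - 33
        emit(17)
    val = step
    return step

16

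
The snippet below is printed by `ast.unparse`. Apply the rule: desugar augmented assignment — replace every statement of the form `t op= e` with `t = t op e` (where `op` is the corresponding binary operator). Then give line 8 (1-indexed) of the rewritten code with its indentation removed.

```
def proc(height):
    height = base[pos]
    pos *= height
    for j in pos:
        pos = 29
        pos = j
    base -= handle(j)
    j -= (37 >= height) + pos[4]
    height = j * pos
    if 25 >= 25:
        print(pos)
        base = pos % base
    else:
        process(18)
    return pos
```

j = j - ((37 >= height) + pos[4])

Transformed code:
def proc(height):
    height = base[pos]
    pos = pos * height
    for j in pos:
        pos = 29
        pos = j
    base = base - handle(j)
    j = j - ((37 >= height) + pos[4])
    height = j * pos
    if 25 >= 25:
        print(pos)
        base = pos % base
    else:
        process(18)
    return pos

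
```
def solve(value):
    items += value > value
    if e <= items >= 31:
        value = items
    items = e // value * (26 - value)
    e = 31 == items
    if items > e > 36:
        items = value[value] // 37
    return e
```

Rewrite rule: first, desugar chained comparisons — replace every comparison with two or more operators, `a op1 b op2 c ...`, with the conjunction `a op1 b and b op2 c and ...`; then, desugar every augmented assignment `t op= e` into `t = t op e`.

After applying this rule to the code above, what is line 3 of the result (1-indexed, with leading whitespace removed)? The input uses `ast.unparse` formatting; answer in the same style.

if e <= items and items >= 31:

Transformed code:
def solve(value):
    items = items + (value > value)
    if e <= items and items >= 31:
        value = items
    items = e // value * (26 - value)
    e = 31 == items
    if items > e and e > 36:
        items = value[value] // 37
    return e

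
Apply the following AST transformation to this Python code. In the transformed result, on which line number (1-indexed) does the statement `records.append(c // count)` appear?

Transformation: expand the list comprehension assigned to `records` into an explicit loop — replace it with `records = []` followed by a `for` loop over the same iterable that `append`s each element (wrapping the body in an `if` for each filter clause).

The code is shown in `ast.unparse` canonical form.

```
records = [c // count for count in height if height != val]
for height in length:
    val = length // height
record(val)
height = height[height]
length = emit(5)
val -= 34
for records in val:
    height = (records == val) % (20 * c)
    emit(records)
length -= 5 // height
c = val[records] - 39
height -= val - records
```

Transformed code:
records = []
for count in height:
    if height != val:
        records.append(c // count)
for height in length:
    val = length // height
record(val)
height = height[height]
length = emit(5)
val -= 34
for records in val:
    height = (records == val) % (20 * c)
    emit(records)
length -= 5 // height
c = val[records] - 39
height -= val - records

4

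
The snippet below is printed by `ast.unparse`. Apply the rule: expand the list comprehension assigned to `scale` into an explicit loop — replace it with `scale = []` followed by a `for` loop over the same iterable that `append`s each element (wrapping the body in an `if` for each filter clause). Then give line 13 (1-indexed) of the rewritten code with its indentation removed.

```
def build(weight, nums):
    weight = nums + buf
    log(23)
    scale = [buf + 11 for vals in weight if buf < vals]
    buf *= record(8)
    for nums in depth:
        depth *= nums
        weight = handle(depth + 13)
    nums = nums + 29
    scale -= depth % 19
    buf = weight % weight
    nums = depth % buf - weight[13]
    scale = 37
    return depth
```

scale -= depth % 19

Transformed code:
def build(weight, nums):
    weight = nums + buf
    log(23)
    scale = []
    for vals in weight:
        if buf < vals:
            scale.append(buf + 11)
    buf *= record(8)
    for nums in depth:
        depth *= nums
        weight = handle(depth + 13)
    nums = nums + 29
    scale -= depth % 19
    buf = weight % weight
    nums = depth % buf - weight[13]
    scale = 37
    return depth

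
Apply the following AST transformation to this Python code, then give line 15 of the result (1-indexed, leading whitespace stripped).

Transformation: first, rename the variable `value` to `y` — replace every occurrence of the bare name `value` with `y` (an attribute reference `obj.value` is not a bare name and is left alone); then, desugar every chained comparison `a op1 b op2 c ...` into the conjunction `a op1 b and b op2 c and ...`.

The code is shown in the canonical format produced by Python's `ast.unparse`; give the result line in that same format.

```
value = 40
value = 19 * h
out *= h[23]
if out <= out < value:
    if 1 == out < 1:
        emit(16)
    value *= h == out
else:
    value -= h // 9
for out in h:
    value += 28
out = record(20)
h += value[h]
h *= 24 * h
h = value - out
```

h = y - out

Transformed code:
y = 40
y = 19 * h
out *= h[23]
if out <= out and out < y:
    if 1 == out and out < 1:
        emit(16)
    y *= h == out
else:
    y -= h // 9
for out in h:
    y += 28
out = record(20)
h += y[h]
h *= 24 * h
h = y - out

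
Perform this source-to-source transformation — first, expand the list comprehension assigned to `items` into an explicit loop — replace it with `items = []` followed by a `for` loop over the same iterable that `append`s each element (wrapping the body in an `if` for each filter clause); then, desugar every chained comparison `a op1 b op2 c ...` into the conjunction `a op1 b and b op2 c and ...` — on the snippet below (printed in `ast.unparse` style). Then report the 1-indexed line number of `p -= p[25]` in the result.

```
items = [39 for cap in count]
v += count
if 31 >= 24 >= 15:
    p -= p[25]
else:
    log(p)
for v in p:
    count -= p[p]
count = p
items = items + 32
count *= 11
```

6

Transformed code:
items = []
for cap in count:
    items.append(39)
v += count
if 31 >= 24 and 24 >= 15:
    p -= p[25]
else:
    log(p)
for v in p:
    count -= p[p]
count = p
items = items + 32
count *= 11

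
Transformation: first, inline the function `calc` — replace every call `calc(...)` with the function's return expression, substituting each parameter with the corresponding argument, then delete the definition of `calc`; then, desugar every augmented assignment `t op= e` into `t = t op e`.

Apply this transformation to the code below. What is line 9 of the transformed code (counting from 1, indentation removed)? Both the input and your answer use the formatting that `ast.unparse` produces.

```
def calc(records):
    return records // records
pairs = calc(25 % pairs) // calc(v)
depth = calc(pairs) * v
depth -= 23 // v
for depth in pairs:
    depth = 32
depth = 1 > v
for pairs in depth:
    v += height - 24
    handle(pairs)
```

handle(pairs)

Transformed code:
pairs = 25 % pairs // (25 % pairs) // (v // v)
depth = pairs // pairs * v
depth = depth - 23 // v
for depth in pairs:
    depth = 32
depth = 1 > v
for pairs in depth:
    v = v + (height - 24)
    handle(pairs)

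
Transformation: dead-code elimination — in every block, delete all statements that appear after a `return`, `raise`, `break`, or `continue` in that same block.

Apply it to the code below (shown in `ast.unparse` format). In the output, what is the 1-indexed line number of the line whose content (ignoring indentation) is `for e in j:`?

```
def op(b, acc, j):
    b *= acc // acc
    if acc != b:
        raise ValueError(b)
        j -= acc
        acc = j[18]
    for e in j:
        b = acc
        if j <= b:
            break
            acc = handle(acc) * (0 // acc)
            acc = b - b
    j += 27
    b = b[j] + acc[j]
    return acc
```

Transformed code:
def op(b, acc, j):
    b *= acc // acc
    if acc != b:
        raise ValueError(b)
    for e in j:
        b = acc
        if j <= b:
            break
    j += 27
    b = b[j] + acc[j]
    return acc

5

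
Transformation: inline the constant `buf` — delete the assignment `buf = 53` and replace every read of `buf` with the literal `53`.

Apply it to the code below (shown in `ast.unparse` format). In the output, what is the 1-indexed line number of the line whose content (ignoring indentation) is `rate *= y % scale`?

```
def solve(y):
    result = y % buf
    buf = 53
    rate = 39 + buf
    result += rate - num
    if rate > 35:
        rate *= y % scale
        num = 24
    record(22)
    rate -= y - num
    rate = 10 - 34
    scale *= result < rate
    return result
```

Transformed code:
def solve(y):
    result = y % 53
    rate = 39 + 53
    result += rate - num
    if rate > 35:
        rate *= y % scale
        num = 24
    record(22)
    rate -= y - num
    rate = 10 - 34
    scale *= result < rate
    return result

6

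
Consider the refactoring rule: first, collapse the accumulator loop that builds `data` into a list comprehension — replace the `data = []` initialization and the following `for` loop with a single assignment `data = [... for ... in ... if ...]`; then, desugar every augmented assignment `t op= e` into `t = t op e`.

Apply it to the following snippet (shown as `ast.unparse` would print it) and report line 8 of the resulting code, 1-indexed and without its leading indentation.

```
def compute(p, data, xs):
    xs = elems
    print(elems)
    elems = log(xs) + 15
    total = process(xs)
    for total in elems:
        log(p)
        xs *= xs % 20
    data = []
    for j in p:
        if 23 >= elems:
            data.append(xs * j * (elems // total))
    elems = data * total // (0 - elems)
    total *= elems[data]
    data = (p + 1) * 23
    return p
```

xs = xs * (xs % 20)

Transformed code:
def compute(p, data, xs):
    xs = elems
    print(elems)
    elems = log(xs) + 15
    total = process(xs)
    for total in elems:
        log(p)
        xs = xs * (xs % 20)
    data = [xs * j * (elems // total) for j in p if 23 >= elems]
    elems = data * total // (0 - elems)
    total = total * elems[data]
    data = (p + 1) * 23
    return p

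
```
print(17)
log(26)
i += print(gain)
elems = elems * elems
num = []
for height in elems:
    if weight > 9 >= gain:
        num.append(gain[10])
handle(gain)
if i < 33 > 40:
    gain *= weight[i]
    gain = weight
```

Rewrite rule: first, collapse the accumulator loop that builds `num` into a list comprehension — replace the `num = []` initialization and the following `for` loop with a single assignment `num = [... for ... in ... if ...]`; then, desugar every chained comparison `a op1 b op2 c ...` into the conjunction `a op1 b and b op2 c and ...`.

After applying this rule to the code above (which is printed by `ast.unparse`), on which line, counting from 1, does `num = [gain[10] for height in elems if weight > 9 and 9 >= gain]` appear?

5

Transformed code:
print(17)
log(26)
i += print(gain)
elems = elems * elems
num = [gain[10] for height in elems if weight > 9 and 9 >= gain]
handle(gain)
if i < 33 and 33 > 40:
    gain *= weight[i]
    gain = weight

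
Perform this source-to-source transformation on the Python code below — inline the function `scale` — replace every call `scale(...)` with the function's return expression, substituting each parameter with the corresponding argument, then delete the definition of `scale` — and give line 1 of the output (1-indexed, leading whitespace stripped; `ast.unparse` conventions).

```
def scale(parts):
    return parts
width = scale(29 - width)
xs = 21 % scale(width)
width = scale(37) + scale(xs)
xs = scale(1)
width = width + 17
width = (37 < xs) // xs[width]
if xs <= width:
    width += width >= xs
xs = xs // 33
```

Transformed code:
width = 29 - width
xs = 21 % width
width = 37 + xs
xs = 1
width = width + 17
width = (37 < xs) // xs[width]
if xs <= width:
    width += width >= xs
xs = xs // 33

width = 29 - width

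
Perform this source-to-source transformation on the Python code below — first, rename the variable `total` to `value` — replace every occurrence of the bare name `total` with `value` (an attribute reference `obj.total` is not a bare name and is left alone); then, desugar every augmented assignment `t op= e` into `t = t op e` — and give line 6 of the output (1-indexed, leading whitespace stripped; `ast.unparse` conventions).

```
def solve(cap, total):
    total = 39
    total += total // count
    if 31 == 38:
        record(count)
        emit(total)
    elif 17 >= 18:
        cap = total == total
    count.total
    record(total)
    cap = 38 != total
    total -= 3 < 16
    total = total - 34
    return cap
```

emit(value)

Transformed code:
def solve(cap, value):
    value = 39
    value = value + value // count
    if 31 == 38:
        record(count)
        emit(value)
    elif 17 >= 18:
        cap = value == value
    count.total
    record(value)
    cap = 38 != value
    value = value - (3 < 16)
    value = value - 34
    return cap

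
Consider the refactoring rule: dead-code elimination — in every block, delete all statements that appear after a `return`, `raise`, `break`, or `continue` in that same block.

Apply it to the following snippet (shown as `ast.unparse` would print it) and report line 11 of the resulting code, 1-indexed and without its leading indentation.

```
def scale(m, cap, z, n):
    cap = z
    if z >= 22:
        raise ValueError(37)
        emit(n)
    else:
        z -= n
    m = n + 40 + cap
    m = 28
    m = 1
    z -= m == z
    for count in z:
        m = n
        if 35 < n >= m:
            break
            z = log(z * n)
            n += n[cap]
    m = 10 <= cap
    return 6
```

Transformed code:
def scale(m, cap, z, n):
    cap = z
    if z >= 22:
        raise ValueError(37)
    else:
        z -= n
    m = n + 40 + cap
    m = 28
    m = 1
    z -= m == z
    for count in z:
        m = n
        if 35 < n >= m:
            break
    m = 10 <= cap
    return 6

for count in z:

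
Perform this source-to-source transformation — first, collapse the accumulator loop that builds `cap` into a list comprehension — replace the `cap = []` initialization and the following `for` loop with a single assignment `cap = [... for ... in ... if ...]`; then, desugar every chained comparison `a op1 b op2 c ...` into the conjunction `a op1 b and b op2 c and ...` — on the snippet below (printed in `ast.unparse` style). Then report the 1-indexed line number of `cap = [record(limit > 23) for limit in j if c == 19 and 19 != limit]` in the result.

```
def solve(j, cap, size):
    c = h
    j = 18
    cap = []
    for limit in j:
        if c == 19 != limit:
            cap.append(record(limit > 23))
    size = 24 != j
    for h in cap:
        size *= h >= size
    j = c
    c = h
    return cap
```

4

Transformed code:
def solve(j, cap, size):
    c = h
    j = 18
    cap = [record(limit > 23) for limit in j if c == 19 and 19 != limit]
    size = 24 != j
    for h in cap:
        size *= h >= size
    j = c
    c = h
    return cap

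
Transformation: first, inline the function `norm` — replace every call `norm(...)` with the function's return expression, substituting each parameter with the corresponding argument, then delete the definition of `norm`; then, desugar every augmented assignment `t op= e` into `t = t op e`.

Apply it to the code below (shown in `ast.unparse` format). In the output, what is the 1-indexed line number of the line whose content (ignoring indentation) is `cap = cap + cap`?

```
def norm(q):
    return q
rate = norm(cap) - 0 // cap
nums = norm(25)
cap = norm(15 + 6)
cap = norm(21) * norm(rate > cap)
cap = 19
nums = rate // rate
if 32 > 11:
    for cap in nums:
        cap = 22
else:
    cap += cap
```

11

Transformed code:
rate = cap - 0 // cap
nums = 25
cap = 15 + 6
cap = 21 * (rate > cap)
cap = 19
nums = rate // rate
if 32 > 11:
    for cap in nums:
        cap = 22
else:
    cap = cap + cap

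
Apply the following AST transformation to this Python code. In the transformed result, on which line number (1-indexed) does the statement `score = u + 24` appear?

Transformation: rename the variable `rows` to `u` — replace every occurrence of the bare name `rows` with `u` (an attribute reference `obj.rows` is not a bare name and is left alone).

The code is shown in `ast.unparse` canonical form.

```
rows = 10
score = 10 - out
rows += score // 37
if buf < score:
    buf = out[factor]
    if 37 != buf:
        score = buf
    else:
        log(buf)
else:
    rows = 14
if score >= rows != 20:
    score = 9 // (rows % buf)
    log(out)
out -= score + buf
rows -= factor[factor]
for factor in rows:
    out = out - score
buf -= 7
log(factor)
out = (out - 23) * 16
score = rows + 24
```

Transformed code:
u = 10
score = 10 - out
u += score // 37
if buf < score:
    buf = out[factor]
    if 37 != buf:
        score = buf
    else:
        log(buf)
else:
    u = 14
if score >= u != 20:
    score = 9 // (u % buf)
    log(out)
out -= score + buf
u -= factor[factor]
for factor in u:
    out = out - score
buf -= 7
log(factor)
out = (out - 23) * 16
score = u + 24

22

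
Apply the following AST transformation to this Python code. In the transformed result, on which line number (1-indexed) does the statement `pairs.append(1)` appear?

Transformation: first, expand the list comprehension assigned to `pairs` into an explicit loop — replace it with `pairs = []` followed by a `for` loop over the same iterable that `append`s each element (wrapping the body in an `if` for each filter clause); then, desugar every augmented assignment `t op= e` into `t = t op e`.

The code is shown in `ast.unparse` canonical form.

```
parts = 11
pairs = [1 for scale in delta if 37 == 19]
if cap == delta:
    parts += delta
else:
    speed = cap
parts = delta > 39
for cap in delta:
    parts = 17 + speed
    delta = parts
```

5

Transformed code:
parts = 11
pairs = []
for scale in delta:
    if 37 == 19:
        pairs.append(1)
if cap == delta:
    parts = parts + delta
else:
    speed = cap
parts = delta > 39
for cap in delta:
    parts = 17 + speed
    delta = parts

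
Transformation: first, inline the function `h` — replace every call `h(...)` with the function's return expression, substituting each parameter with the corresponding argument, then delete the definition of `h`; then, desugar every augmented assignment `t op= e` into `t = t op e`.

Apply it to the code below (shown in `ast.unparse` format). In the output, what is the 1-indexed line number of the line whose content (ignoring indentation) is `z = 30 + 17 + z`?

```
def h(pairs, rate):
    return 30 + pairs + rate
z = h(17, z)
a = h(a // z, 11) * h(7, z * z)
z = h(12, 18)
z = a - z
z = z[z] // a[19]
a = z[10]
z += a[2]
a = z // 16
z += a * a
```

1

Transformed code:
z = 30 + 17 + z
a = (30 + a // z + 11) * (30 + 7 + z * z)
z = 30 + 12 + 18
z = a - z
z = z[z] // a[19]
a = z[10]
z = z + a[2]
a = z // 16
z = z + a * a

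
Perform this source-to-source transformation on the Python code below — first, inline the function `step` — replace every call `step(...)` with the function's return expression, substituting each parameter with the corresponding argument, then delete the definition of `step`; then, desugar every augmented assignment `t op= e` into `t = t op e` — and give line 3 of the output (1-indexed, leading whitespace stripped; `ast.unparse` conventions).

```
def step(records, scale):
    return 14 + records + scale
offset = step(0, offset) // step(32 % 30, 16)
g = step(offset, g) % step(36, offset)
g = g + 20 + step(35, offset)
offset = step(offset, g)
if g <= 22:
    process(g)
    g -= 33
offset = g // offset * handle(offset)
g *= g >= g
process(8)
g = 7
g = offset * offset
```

Transformed code:
offset = (14 + 0 + offset) // (14 + 32 % 30 + 16)
g = (14 + offset + g) % (14 + 36 + offset)
g = g + 20 + (14 + 35 + offset)
offset = 14 + offset + g
if g <= 22:
    process(g)
    g = g - 33
offset = g // offset * handle(offset)
g = g * (g >= g)
process(8)
g = 7
g = offset * offset

g = g + 20 + (14 + 35 + offset)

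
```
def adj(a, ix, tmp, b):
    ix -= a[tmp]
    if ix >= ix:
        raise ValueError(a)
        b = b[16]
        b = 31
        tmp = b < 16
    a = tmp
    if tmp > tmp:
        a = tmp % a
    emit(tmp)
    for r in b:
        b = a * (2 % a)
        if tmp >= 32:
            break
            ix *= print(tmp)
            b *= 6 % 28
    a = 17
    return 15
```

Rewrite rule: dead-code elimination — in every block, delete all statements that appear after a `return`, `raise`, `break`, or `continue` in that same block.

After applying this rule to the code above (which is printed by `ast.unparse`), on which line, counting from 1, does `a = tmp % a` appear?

7

Transformed code:
def adj(a, ix, tmp, b):
    ix -= a[tmp]
    if ix >= ix:
        raise ValueError(a)
    a = tmp
    if tmp > tmp:
        a = tmp % a
    emit(tmp)
    for r in b:
        b = a * (2 % a)
        if tmp >= 32:
            break
    a = 17
    return 15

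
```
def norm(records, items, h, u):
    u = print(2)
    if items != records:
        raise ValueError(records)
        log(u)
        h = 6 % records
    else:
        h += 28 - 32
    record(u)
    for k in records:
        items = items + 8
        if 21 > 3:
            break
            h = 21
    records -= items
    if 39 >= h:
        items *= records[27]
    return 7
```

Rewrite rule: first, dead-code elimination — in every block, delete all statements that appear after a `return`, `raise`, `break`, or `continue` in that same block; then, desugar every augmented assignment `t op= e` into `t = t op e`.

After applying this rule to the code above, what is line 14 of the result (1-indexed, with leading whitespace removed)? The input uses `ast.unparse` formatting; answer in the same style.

Transformed code:
def norm(records, items, h, u):
    u = print(2)
    if items != records:
        raise ValueError(records)
    else:
        h = h + (28 - 32)
    record(u)
    for k in records:
        items = items + 8
        if 21 > 3:
            break
    records = records - items
    if 39 >= h:
        items = items * records[27]
    return 7

items = items * records[27]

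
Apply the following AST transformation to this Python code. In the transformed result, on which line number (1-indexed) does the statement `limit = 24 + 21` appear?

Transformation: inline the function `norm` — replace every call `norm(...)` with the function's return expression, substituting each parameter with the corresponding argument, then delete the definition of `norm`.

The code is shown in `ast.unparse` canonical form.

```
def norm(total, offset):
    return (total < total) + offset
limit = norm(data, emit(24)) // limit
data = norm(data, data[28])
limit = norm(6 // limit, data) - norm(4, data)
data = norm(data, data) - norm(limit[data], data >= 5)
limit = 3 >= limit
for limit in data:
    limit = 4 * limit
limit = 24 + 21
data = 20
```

Transformed code:
limit = ((data < data) + emit(24)) // limit
data = (data < data) + data[28]
limit = (6 // limit < 6 // limit) + data - ((4 < 4) + data)
data = (data < data) + data - ((limit[data] < limit[data]) + (data >= 5))
limit = 3 >= limit
for limit in data:
    limit = 4 * limit
limit = 24 + 21
data = 20

8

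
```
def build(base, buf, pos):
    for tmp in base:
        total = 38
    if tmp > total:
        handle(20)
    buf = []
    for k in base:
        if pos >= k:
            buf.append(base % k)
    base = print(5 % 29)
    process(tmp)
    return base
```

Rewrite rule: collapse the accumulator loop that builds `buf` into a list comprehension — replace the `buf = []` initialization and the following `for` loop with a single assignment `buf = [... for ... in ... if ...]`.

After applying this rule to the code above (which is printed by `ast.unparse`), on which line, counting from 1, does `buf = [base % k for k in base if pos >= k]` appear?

6

Transformed code:
def build(base, buf, pos):
    for tmp in base:
        total = 38
    if tmp > total:
        handle(20)
    buf = [base % k for k in base if pos >= k]
    base = print(5 % 29)
    process(tmp)
    return base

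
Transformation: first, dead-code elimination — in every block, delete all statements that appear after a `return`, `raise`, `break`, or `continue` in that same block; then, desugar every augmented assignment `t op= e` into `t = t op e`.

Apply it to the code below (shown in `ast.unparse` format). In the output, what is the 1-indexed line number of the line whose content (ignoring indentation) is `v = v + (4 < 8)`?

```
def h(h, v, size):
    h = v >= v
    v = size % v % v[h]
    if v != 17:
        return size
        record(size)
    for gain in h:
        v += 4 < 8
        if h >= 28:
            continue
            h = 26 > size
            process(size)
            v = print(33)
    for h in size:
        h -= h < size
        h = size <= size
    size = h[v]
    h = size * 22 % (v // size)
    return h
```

7

Transformed code:
def h(h, v, size):
    h = v >= v
    v = size % v % v[h]
    if v != 17:
        return size
    for gain in h:
        v = v + (4 < 8)
        if h >= 28:
            continue
    for h in size:
        h = h - (h < size)
        h = size <= size
    size = h[v]
    h = size * 22 % (v // size)
    return h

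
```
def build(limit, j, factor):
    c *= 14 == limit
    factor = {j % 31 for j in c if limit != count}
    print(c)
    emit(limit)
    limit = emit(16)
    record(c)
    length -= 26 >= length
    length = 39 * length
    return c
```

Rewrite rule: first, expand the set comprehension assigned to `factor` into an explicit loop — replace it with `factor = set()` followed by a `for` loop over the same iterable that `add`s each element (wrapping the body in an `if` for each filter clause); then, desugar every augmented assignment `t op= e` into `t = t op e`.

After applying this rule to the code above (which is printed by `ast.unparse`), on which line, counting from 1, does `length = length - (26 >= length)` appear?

11

Transformed code:
def build(limit, j, factor):
    c = c * (14 == limit)
    factor = set()
    for j in c:
        if limit != count:
            factor.add(j % 31)
    print(c)
    emit(limit)
    limit = emit(16)
    record(c)
    length = length - (26 >= length)
    length = 39 * length
    return c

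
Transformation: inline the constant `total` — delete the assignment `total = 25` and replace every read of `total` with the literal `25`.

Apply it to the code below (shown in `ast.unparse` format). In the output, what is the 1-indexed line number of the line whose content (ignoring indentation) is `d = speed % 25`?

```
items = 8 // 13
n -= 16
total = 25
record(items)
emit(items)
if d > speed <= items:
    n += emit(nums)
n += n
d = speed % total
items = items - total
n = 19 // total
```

Transformed code:
items = 8 // 13
n -= 16
record(items)
emit(items)
if d > speed <= items:
    n += emit(nums)
n += n
d = speed % 25
items = items - 25
n = 19 // 25

8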